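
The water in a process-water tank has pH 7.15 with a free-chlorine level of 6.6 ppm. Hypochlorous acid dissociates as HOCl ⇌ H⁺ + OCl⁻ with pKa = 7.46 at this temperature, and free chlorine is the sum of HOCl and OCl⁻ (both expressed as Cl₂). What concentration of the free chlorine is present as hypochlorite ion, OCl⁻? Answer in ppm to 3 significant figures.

[OCl⁻]/[HOCl] = 10^(pH − pKa) = 10^(7.15 − 7.46) = 10^-0.31 = 0.4898.
Fraction as HOCl = 1 / (1 + 0.4898) = 0.6712.
OCl⁻ = (1 − 0.6712) × 6.6 ppm = 2.17 ppm.

2.17 ppm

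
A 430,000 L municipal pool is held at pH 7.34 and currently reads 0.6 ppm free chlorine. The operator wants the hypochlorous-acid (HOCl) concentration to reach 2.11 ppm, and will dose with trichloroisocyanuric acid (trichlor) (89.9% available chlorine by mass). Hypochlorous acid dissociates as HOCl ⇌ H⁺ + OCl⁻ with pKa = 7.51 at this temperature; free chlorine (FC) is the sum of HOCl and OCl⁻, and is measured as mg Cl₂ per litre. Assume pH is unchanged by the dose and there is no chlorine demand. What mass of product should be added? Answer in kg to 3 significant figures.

1.40 kg

[OCl⁻]/[HOCl] = 10^(pH − pKa) = 10^(7.34 − 7.51) = 0.6761; fraction as HOCl = 1/(1 + 0.6761) = 0.5966.
Free chlorine required for 2.11 ppm HOCl: 2.11 / 0.5966 = 3.537 ppm.
FC to add: 3.537 − 0.6 = 2.937 mg/L as Cl₂.
Cl₂ equivalent: 2.937 mg/L × 430,000 L = 1263 g.
Product at 89.9% available Cl: 1263 / 0.899 = 1405 g.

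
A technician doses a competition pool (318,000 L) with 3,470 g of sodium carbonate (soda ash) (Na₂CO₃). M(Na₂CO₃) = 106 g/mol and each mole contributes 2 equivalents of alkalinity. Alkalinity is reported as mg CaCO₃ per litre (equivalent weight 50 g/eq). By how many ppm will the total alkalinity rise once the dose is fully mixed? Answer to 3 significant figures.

10.3 ppm

Moles of Na₂CO₃: 3,470 g ÷ 106 g/mol = 32.74 mol → 65.47 eq of alkalinity.
As CaCO₃: 65.47 eq × 50 g/eq = 3274 g.
Rise: 3274 g / 318,000 L × 1000 = 10.29 mg/L.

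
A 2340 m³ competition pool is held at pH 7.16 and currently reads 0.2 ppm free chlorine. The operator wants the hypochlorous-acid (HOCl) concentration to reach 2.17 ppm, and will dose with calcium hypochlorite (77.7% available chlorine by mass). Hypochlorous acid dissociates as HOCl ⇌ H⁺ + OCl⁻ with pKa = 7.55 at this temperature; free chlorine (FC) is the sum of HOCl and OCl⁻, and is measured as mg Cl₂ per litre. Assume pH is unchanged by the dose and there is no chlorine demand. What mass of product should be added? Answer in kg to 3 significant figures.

8.60 kg

Volume: 2340 m³ = 2,340,000 L.
[OCl⁻]/[HOCl] = 10^(pH − pKa) = 10^(7.16 − 7.55) = 0.4074; fraction as HOCl = 1/(1 + 0.4074) = 0.7105.
Free chlorine required for 2.17 ppm HOCl: 2.17 / 0.7105 = 3.054 ppm.
FC to add: 3.054 − 0.2 = 2.854 mg/L as Cl₂.
Cl₂ equivalent: 2.854 mg/L × 2,340,000 L = 6678 g.
Product at 77.7% available Cl: 6678 / 0.777 = 8595 g.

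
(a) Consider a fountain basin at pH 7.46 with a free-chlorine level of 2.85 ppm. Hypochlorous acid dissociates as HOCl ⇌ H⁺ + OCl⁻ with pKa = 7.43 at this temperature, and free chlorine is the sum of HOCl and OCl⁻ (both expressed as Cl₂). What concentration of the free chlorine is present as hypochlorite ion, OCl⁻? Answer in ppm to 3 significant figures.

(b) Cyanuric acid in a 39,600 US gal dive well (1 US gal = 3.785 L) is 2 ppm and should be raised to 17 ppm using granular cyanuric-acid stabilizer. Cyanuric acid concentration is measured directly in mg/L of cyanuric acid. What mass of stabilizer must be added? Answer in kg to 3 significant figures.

(a) [OCl⁻]/[HOCl] = 10^(pH − pKa) = 10^(7.46 − 7.43) = 10^0.03 = 1.072.
(a) Fraction as HOCl = 1 / (1 + 1.072) = 0.4827.
(a) OCl⁻ = (1 − 0.4827) × 2.85 ppm = 1.474 ppm.

(b) Volume: 39,600 US gal × 3.785 L/gal = 149,886 L.
(b) CYA to add: (17 − 2) = 15 mg/L × 149,886 L = 2248 g cyanuric acid.

(a) 1.47 ppm; (b) 2.25 kg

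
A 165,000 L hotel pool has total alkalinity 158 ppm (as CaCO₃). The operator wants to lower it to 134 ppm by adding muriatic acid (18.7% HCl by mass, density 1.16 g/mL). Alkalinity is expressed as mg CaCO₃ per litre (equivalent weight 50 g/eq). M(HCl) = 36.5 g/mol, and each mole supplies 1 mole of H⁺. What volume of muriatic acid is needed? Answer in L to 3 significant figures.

13.3 L

Alkalinity to neutralize: (158 − 134) = 24 mg/L as CaCO₃ × 165,000 L = 3960 g as CaCO₃.
Equivalents of H⁺ required: 3960 ÷ 50 g/eq = 79.2 eq = 79.2 mol HCl.
Mass of HCl: 79.2 × 36.5 = 2891 g.
Mass of 18.7% solution: 2891 / 0.187 = 15,460 g.
Volume: 15,460 g ÷ 1.16 g/mL = 13,330 mL.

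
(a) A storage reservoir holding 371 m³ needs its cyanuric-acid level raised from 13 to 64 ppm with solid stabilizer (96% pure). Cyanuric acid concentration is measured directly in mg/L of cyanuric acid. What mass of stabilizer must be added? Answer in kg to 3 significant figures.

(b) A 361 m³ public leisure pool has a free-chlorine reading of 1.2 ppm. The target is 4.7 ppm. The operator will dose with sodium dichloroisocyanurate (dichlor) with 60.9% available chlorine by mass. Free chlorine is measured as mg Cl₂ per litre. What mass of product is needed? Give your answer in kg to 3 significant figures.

(a) 19.7 kg; (b) 2.07 kg

(a) Volume: 371 m³ = 371,000 L.
(a) CYA to add: (64 − 13) = 51 mg/L × 371,000 L = 18,920 g cyanuric acid.
(a) At 96% purity: 18,920 / 0.96 = 19,710 g product.

(b) Volume: 361 m³ = 361,000 L.
(b) Chlorine deficit: 4.7 − 1.2 = 3.5 ppm = 3.5 mg/L as Cl₂.
(b) Cl₂ equivalent needed: 3.5 mg/L × 361,000 L = 1,264,000 mg = 1264 g.
(b) Product at 60.9% available chlorine: 1264 / 0.609 = 2075 g.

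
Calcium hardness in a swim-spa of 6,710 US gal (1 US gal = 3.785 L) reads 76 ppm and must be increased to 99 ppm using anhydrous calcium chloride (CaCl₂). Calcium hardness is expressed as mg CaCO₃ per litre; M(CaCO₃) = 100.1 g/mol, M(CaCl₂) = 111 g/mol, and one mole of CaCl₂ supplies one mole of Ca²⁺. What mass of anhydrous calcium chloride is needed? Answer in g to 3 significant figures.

648 g

Volume: 6,710 US gal × 3.785 L/gal = 25,397 L.
Hardness to add: (99 − 76) = 23 mg/L as CaCO₃ × 25,397 L = 584.1 g as CaCO₃.
Moles of Ca²⁺ (1 mol Ca²⁺ ≡ 1 mol CaCO₃): 584.1 / 100.1 g/mol = 5.836 mol.
Mass of CaCl₂: 5.836 × 111 = 647.7 g.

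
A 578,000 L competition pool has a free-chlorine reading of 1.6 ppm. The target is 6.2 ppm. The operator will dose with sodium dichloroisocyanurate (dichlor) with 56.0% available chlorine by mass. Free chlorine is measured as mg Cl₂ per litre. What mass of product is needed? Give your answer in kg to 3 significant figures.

Chlorine deficit: 6.2 − 1.6 = 4.6 ppm = 4.6 mg/L as Cl₂.
Cl₂ equivalent needed: 4.6 mg/L × 578,000 L = 2,659,000 mg = 2659 g.
Product at 56.0% available chlorine: 2659 / 0.56 = 4748 g.

4.75 kg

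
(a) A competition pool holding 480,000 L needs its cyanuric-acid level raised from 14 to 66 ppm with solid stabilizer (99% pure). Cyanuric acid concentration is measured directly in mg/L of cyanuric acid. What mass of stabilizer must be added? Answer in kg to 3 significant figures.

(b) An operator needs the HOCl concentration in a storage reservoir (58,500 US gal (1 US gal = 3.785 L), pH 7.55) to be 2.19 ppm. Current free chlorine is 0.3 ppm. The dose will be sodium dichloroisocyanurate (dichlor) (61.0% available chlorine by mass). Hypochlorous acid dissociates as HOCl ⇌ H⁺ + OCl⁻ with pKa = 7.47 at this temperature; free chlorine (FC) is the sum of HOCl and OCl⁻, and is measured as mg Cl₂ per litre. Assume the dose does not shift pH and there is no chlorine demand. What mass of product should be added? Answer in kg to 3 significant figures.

(a) 25.2 kg; (b) 1.64 kg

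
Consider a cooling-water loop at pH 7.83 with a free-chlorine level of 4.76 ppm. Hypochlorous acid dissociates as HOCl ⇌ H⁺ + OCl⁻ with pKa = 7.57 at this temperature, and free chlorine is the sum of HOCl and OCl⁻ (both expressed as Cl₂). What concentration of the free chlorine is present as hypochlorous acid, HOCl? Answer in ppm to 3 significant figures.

[OCl⁻]/[HOCl] = 10^(pH − pKa) = 10^(7.83 − 7.57) = 10^0.26 = 1.82.
Fraction as HOCl = 1 / (1 + 1.82) = 0.3546.
HOCl = 0.3546 × 4.76 ppm = 1.688 ppm.

1.69 ppm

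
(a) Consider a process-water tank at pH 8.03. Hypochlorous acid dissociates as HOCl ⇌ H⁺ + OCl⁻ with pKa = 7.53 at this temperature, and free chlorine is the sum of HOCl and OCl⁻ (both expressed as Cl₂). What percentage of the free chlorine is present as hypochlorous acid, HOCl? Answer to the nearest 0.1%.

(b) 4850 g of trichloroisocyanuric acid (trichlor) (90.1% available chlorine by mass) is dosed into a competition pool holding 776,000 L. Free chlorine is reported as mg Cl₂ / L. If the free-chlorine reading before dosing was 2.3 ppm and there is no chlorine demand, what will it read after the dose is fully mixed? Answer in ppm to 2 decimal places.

(a) [OCl⁻]/[HOCl] = 10^(pH − pKa) = 10^(8.03 − 7.53) = 10^0.50 = 3.162.
(a) Fraction as HOCl = 1 / (1 + 3.162) = 0.2403.

(b) Available chlorine delivered: 4850 g × 0.901 = 4370 g as Cl₂.
(b) Concentration rise: 4370 g / 776,000 L = 5.631 mg/L = 5.63 ppm.
(b) Final FC: 2.3 + 5.63 = 7.93 ppm.

(a) 24.0%; (b) 7.93 ppm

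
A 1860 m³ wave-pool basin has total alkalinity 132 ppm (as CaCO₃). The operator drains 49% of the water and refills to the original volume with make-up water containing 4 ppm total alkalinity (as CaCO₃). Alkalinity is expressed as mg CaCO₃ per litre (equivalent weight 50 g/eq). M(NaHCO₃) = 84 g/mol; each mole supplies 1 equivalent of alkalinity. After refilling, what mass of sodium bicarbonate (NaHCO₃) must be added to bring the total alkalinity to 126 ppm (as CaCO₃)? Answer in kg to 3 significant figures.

177 kg

Volume: 1860 m³ = 1,860,000 L.
After draining 49% and refilling: 132 × 0.51 + 4 × 0.49 = 69.28 ppm.
Deficit to target: 126 − 69.28 = 56.72 mg/L.
As CaCO₃: 56.72 mg/L × 1,860,000 L = 105,500 g; ÷ 50 g/eq ÷ 1 = 2110 mol NaHCO₃.
Mass: 2110 × 84 = 177,200 g.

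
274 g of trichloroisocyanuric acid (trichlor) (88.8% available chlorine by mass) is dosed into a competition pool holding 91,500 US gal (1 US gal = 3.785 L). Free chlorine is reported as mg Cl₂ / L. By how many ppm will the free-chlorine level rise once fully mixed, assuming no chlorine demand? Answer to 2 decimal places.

Volume: 91,500 US gal × 3.785 L/gal = 346,328 L.
Available chlorine delivered: 274 g × 0.888 = 243.3 g as Cl₂.
Concentration rise: 243.3 g / 346,328 L = 0.7025 mg/L = 0.70 ppm.

0.70 ppm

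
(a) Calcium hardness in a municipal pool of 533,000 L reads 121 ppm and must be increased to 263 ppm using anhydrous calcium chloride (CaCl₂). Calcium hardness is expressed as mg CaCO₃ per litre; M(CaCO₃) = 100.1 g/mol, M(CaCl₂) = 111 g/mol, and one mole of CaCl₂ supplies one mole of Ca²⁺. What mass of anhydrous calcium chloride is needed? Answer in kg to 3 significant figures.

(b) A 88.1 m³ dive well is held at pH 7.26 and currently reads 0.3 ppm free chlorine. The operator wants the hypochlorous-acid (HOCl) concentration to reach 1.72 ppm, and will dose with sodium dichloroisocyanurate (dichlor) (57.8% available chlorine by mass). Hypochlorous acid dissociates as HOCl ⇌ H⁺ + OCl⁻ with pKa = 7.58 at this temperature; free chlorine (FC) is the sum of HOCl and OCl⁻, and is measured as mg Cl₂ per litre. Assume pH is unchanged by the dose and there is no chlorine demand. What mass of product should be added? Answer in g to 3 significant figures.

(a) 83.9 kg; (b) 342 g

(a) Hardness to add: (263 − 121) = 142 mg/L as CaCO₃ × 533,000 L = 75,690 g as CaCO₃.
(a) Moles of Ca²⁺ (1 mol Ca²⁺ ≡ 1 mol CaCO₃): 75,690 / 100.1 g/mol = 756.1 mol.
(a) Mass of CaCl₂: 756.1 × 111 = 83,930 g.

(b) Volume: 88.1 m³ = 88,100 L.
(b) [OCl⁻]/[HOCl] = 10^(pH − pKa) = 10^(7.26 − 7.58) = 0.4786; fraction as HOCl = 1/(1 + 0.4786) = 0.6763.
(b) Free chlorine required for 1.72 ppm HOCl: 1.72 / 0.6763 = 2.543 ppm.
(b) FC to add: 2.543 − 0.3 = 2.243 mg/L as Cl₂.
(b) Cl₂ equivalent: 2.243 mg/L × 88,100 L = 197.6 g.
(b) Product at 57.8% available Cl: 197.6 / 0.578 = 341.9 g.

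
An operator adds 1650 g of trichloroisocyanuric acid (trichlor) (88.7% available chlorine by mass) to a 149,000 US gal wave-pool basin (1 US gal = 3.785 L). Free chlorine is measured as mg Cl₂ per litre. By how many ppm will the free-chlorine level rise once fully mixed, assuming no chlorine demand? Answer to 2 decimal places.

2.60 ppm

Volume: 149,000 US gal × 3.785 L/gal = 563,965 L.
Available chlorine delivered: 1650 g × 0.887 = 1464 g as Cl₂.
Concentration rise: 1464 g / 563,965 L = 2.595 mg/L = 2.60 ppm.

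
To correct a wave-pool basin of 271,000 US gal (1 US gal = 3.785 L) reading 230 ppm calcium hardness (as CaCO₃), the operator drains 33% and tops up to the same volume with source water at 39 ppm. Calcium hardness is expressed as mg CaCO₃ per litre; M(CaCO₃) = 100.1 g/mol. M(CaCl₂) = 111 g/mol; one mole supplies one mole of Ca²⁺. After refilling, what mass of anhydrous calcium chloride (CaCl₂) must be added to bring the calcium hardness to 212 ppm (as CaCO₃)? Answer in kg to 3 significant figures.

Volume: 271,000 US gal × 3.785 L/gal = 1,025,735 L.
After draining 33% and refilling: 230 × 0.67 + 39 × 0.33 = 166.97 ppm.
Deficit to target: 212 − 166.97 = 45.03 mg/L.
As CaCO₃: 45.03 mg/L × 1,025,735 L = 46,190 g; ÷ 100.1 = 461.4 mol Ca²⁺.
Mass: 461.4 × 111 = 51,220 g.

51.2 kg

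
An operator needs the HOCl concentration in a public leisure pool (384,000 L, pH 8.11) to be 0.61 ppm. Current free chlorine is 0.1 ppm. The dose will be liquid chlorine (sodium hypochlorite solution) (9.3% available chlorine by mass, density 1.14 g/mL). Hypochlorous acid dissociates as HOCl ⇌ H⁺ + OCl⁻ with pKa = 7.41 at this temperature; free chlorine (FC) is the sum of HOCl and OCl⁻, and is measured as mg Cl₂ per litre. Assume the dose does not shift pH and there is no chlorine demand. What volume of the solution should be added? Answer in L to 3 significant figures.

[OCl⁻]/[HOCl] = 10^(pH − pKa) = 10^(8.11 − 7.41) = 5.012; fraction as HOCl = 1/(1 + 5.012) = 0.1663.
Free chlorine required for 0.61 ppm HOCl: 0.61 / 0.1663 = 3.667 ppm.
FC to add: 3.667 − 0.1 = 3.567 mg/L as Cl₂.
Cl₂ equivalent: 3.567 mg/L × 384,000 L = 1370 g.
Product at 9.3% available Cl: 1370 / 0.093 = 14,730 g.
Volume: 14,730 g ÷ 1.14 g/mL = 12,920 mL.

12.9 L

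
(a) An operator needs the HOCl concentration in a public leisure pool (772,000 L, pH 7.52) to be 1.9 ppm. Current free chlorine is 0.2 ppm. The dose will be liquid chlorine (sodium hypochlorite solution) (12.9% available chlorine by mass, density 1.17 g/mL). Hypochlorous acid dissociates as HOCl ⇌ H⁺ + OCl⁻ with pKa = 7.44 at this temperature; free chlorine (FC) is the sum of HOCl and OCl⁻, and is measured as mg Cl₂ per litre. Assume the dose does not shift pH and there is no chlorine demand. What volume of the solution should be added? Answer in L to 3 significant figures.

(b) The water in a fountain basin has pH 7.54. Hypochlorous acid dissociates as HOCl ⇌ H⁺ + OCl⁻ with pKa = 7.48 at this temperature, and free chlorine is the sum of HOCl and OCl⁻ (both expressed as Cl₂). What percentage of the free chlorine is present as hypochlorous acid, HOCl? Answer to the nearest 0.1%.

(a) 20.4 L; (b) 46.6%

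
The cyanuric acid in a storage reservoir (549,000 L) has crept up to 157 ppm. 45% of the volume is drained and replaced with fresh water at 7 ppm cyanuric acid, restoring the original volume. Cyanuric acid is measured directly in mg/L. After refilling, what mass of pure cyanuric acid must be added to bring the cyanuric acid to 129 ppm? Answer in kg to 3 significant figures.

After draining 45% and refilling: 157 × 0.55 + 7 × 0.45 = 89.5 ppm.
Deficit to target: 129 − 89.5 = 39.5 mg/L.
Mass: 39.5 mg/L × 549,000 L = 21,690 g cyanuric acid.

21.7 kg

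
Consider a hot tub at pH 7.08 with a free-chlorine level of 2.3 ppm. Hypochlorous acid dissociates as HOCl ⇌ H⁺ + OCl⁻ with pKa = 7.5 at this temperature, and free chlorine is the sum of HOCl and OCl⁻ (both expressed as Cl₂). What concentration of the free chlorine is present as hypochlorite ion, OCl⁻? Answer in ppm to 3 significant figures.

[OCl⁻]/[HOCl] = 10^(pH − pKa) = 10^(7.08 − 7.5) = 10^-0.42 = 0.3802.
Fraction as HOCl = 1 / (1 + 0.3802) = 0.7245.
OCl⁻ = (1 − 0.7245) × 2.3 ppm = 0.6336 ppm.

0.634 ppm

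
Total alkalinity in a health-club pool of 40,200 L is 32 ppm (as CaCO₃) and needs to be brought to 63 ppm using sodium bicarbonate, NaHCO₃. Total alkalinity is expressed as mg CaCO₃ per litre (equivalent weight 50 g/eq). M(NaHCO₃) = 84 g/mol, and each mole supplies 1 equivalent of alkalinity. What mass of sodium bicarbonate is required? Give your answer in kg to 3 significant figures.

Alkalinity to add: (63 − 32) = 31 mg/L as CaCO₃ × 40,200 L = 1246 g as CaCO₃.
Equivalents: 1246 g ÷ 50 g/eq = 24.92 eq.
NaHCO₃ supplies 1 eq per mole → 24.92 mol.
Mass: 24.92 mol × 84 g/mol = 2094 g.

2.09 kg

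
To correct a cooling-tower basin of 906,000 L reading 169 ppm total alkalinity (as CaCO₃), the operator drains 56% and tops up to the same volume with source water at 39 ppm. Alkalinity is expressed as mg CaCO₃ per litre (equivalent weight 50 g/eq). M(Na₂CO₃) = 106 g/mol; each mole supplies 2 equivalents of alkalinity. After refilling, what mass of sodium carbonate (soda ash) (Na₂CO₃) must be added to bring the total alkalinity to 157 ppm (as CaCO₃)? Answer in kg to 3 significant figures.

58.4 kg

After draining 56% and refilling: 169 × 0.44 + 39 × 0.56 = 96.2 ppm.
Deficit to target: 157 − 96.2 = 60.8 mg/L.
As CaCO₃: 60.8 mg/L × 906,000 L = 55,080 g; ÷ 50 g/eq ÷ 2 = 550.8 mol Na₂CO₃.
Mass: 550.8 × 106 = 58,390 g.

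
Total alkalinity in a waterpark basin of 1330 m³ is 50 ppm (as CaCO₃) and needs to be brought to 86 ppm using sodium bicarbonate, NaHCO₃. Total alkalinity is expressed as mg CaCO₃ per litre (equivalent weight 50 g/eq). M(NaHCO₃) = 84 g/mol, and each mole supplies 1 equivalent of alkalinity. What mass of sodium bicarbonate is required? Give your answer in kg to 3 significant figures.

Volume: 1330 m³ = 1,330,000 L.
Alkalinity to add: (86 − 50) = 36 mg/L as CaCO₃ × 1,330,000 L = 47,880 g as CaCO₃.
Equivalents: 47,880 g ÷ 50 g/eq = 957.6 eq.
NaHCO₃ supplies 1 eq per mole → 957.6 mol.
Mass: 957.6 mol × 84 g/mol = 80,440 g.

80.4 kg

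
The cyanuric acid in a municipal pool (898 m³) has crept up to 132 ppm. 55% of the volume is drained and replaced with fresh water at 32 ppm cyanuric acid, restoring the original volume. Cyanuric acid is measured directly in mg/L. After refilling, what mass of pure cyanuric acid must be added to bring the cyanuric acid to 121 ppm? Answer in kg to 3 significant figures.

39.5 kg

Volume: 898 m³ = 898,000 L.
After draining 55% and refilling: 132 × 0.45 + 32 × 0.55 = 77 ppm.
Deficit to target: 121 − 77 = 44 mg/L.
Mass: 44 mg/L × 898,000 L = 39,510 g cyanuric acid.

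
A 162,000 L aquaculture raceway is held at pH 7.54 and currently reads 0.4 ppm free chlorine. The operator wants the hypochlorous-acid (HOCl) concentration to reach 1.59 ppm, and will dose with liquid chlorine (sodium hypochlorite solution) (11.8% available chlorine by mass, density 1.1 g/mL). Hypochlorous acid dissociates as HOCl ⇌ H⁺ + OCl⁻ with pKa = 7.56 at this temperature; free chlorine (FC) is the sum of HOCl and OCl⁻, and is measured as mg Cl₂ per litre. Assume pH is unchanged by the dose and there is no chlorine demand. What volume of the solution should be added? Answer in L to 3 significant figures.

[OCl⁻]/[HOCl] = 10^(pH − pKa) = 10^(7.54 − 7.56) = 0.955; fraction as HOCl = 1/(1 + 0.955) = 0.5115.
Free chlorine required for 1.59 ppm HOCl: 1.59 / 0.5115 = 3.108 ppm.
FC to add: 3.108 − 0.4 = 2.708 mg/L as Cl₂.
Cl₂ equivalent: 2.708 mg/L × 162,000 L = 438.8 g.
Product at 11.8% available Cl: 438.8 / 0.118 = 3718 g.
Volume: 3718 g ÷ 1.1 g/mL = 3380 mL.

3.38 L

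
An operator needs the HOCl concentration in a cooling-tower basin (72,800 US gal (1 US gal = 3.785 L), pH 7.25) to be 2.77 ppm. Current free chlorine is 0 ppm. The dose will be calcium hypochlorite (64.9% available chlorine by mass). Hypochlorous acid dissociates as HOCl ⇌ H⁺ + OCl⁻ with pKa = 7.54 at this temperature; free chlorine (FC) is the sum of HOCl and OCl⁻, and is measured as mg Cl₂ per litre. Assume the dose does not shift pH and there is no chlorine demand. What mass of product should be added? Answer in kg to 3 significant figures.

1.78 kg

Volume: 72,800 US gal × 3.785 L/gal = 275,548 L.
[OCl⁻]/[HOCl] = 10^(pH − pKa) = 10^(7.25 − 7.54) = 0.5129; fraction as HOCl = 1/(1 + 0.5129) = 0.661.
Free chlorine required for 2.77 ppm HOCl: 2.77 / 0.661 = 4.191 ppm.
FC to add: 4.191 − 0 = 4.191 mg/L as Cl₂.
Cl₂ equivalent: 4.191 mg/L × 275,548 L = 1155 g.
Product at 64.9% available Cl: 1155 / 0.649 = 1779 g.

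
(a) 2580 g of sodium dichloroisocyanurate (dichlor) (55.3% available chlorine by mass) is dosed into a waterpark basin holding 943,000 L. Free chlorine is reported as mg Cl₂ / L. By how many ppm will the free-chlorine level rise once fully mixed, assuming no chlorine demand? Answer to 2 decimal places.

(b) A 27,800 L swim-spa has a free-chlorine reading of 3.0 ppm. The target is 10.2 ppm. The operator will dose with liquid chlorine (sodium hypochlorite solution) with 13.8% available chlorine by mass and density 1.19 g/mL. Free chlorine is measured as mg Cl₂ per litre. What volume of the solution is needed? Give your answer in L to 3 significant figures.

(a) Available chlorine delivered: 2580 g × 0.553 = 1427 g as Cl₂.
(a) Concentration rise: 1427 g / 943,000 L = 1.513 mg/L = 1.51 ppm.

(b) Chlorine deficit: 10.2 − 3.0 = 7.2 ppm = 7.2 mg/L as Cl₂.
(b) Cl₂ equivalent needed: 7.2 mg/L × 27,800 L = 200,200 mg = 200.2 g.
(b) Product at 13.8% available chlorine: 200.2 / 0.138 = 1450 g.
(b) Volume at density 1.19 g/mL: 1450 g ÷ 1.19 g/mL = 1219 mL.

(a) 1.51 ppm; (b) 1.22 L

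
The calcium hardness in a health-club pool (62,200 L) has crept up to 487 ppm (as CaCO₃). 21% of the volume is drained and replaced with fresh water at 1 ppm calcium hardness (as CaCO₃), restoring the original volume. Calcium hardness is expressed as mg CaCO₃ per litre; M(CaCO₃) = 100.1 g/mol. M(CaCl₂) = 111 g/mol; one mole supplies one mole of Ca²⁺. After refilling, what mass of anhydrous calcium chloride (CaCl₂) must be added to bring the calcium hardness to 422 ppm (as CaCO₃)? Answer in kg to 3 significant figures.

After draining 21% and refilling: 487 × 0.79 + 1 × 0.21 = 384.94 ppm.
Deficit to target: 422 − 384.94 = 37.06 mg/L.
As CaCO₃: 37.06 mg/L × 62,200 L = 2305 g; ÷ 100.1 = 23.03 mol Ca²⁺.
Mass: 23.03 × 111 = 2556 g.

2.56 kg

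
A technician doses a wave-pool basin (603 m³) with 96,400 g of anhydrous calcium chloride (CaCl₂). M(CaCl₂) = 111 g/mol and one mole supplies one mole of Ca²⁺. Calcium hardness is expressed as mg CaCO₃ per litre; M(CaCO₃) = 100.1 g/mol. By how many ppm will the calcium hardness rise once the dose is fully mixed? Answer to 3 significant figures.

144 ppm

Volume: 603 m³ = 603,000 L.
Moles of Ca²⁺: 96,400 g ÷ 111 g/mol = 868.5 mol.
As CaCO₃: 868.5 mol × 100.1 g/mol = 86,930 g.
Rise: 86,930 g / 603,000 L × 1000 = 144.2 mg/L.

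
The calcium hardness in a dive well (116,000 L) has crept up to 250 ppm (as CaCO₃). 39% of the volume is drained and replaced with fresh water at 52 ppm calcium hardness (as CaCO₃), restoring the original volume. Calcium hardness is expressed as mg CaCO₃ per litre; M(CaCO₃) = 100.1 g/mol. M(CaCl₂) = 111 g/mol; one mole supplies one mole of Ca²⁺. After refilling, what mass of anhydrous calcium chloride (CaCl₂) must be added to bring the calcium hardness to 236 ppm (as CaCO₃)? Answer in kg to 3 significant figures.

8.13 kg

After draining 39% and refilling: 250 × 0.61 + 52 × 0.39 = 172.78 ppm.
Deficit to target: 236 − 172.78 = 63.22 mg/L.
As CaCO₃: 63.22 mg/L × 116,000 L = 7334 g; ÷ 100.1 = 73.26 mol Ca²⁺.
Mass: 73.26 × 111 = 8132 g.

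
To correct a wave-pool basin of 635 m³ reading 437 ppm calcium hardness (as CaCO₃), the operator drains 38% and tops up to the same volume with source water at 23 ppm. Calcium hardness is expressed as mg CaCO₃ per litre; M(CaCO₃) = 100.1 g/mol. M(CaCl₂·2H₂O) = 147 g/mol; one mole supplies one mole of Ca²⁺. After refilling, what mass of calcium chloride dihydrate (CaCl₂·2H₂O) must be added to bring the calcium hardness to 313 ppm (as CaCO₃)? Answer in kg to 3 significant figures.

31.1 kg

Volume: 635 m³ = 635,000 L.
After draining 38% and refilling: 437 × 0.62 + 23 × 0.38 = 279.68 ppm.
Deficit to target: 313 − 279.68 = 33.32 mg/L.
As CaCO₃: 33.32 mg/L × 635,000 L = 21,160 g; ÷ 100.1 = 211.4 mol Ca²⁺.
Mass: 211.4 × 147 = 31,070 g.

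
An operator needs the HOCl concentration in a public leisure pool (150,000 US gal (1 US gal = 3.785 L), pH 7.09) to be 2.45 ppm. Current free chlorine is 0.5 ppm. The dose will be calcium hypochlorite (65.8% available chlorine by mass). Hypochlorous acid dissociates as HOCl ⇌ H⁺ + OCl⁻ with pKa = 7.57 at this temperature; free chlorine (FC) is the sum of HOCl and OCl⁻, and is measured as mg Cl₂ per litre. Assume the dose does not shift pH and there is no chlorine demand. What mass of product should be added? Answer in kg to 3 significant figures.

2.38 kg

Volume: 150,000 US gal × 3.785 L/gal = 567,750 L.
[OCl⁻]/[HOCl] = 10^(pH − pKa) = 10^(7.09 − 7.57) = 0.3311; fraction as HOCl = 1/(1 + 0.3311) = 0.7512.
Free chlorine required for 2.45 ppm HOCl: 2.45 / 0.7512 = 3.261 ppm.
FC to add: 3.261 − 0.5 = 2.761 mg/L as Cl₂.
Cl₂ equivalent: 2.761 mg/L × 567,750 L = 1568 g.
Product at 65.8% available Cl: 1568 / 0.658 = 2383 g.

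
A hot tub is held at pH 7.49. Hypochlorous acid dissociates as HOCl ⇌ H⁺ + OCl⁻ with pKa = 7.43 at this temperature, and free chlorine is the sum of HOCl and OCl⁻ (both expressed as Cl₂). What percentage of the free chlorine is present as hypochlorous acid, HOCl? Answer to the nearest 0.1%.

[OCl⁻]/[HOCl] = 10^(pH − pKa) = 10^(7.49 − 7.43) = 10^0.06 = 1.148.
Fraction as HOCl = 1 / (1 + 1.148) = 0.4655.

46.6%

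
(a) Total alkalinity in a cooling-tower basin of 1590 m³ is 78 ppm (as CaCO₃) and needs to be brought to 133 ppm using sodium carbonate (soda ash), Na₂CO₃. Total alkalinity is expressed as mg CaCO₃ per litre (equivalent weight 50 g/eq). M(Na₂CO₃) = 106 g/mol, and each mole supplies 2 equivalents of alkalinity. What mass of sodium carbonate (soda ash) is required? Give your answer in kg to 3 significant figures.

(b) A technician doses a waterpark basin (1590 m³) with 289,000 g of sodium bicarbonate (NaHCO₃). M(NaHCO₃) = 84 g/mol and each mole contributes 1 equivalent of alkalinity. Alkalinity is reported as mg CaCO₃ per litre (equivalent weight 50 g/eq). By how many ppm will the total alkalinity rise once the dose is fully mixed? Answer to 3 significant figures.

(a) Volume: 1590 m³ = 1,590,000 L.
(a) Alkalinity to add: (133 − 78) = 55 mg/L as CaCO₃ × 1,590,000 L = 87,450 g as CaCO₃.
(a) Equivalents: 87,450 g ÷ 50 g/eq = 1749 eq.
(a) Each mole of Na₂CO₃ supplies 2 eq, so 1749 / 2 = 874.5 mol.
(a) Mass: 874.5 mol × 106 g/mol = 92,700 g.

(b) Volume: 1590 m³ = 1,590,000 L.
(b) Moles of NaHCO₃: 289,000 g ÷ 84 g/mol = 3440 mol → 3440 eq of alkalinity.
(b) As CaCO₃: 3440 eq × 50 g/eq = 172,000 g.
(b) Rise: 172,000 g / 1,590,000 L × 1000 = 108.2 mg/L.

(a) 92.7 kg; (b) 108 ppm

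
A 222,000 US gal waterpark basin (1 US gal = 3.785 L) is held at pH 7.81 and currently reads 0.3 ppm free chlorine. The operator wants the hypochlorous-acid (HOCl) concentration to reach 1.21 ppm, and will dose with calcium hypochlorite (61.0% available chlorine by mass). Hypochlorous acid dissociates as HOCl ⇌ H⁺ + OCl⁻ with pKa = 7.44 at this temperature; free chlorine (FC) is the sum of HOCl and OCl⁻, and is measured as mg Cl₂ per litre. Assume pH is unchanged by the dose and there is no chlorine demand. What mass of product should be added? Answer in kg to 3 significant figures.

Volume: 222,000 US gal × 3.785 L/gal = 840,270 L.
[OCl⁻]/[HOCl] = 10^(pH − pKa) = 10^(7.81 − 7.44) = 2.344; fraction as HOCl = 1/(1 + 2.344) = 0.299.
Free chlorine required for 1.21 ppm HOCl: 1.21 / 0.299 = 4.047 ppm.
FC to add: 4.047 − 0.3 = 3.747 mg/L as Cl₂.
Cl₂ equivalent: 3.747 mg/L × 840,270 L = 3148 g.
Product at 61.0% available Cl: 3148 / 0.61 = 5161 g.

5.16 kg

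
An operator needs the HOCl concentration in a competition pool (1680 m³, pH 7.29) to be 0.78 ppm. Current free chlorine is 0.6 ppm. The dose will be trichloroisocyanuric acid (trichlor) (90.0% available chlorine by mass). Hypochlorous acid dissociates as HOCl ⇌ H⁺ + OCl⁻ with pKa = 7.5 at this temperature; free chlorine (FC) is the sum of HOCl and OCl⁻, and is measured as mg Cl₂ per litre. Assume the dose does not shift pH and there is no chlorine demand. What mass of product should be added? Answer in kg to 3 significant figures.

1.23 kg

Volume: 1680 m³ = 1,680,000 L.
[OCl⁻]/[HOCl] = 10^(pH − pKa) = 10^(7.29 − 7.5) = 0.6166; fraction as HOCl = 1/(1 + 0.6166) = 0.6186.
Free chlorine required for 0.78 ppm HOCl: 0.78 / 0.6186 = 1.261 ppm.
FC to add: 1.261 − 0.6 = 0.6609 mg/L as Cl₂.
Cl₂ equivalent: 0.6609 mg/L × 1,680,000 L = 1110 g.
Product at 90.0% available Cl: 1110 / 0.9 = 1234 g.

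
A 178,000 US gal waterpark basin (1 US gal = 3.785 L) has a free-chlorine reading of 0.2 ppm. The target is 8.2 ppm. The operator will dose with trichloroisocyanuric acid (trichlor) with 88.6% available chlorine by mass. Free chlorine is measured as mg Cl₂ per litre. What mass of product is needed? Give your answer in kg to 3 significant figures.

6.08 kg

Volume: 178,000 US gal × 3.785 L/gal = 673,730 L.
Chlorine deficit: 8.2 − 0.2 = 8 ppm = 8 mg/L as Cl₂.
Cl₂ equivalent needed: 8 mg/L × 673,730 L = 5,390,000 mg = 5390 g.
Product at 88.6% available chlorine: 5390 / 0.886 = 6083 g.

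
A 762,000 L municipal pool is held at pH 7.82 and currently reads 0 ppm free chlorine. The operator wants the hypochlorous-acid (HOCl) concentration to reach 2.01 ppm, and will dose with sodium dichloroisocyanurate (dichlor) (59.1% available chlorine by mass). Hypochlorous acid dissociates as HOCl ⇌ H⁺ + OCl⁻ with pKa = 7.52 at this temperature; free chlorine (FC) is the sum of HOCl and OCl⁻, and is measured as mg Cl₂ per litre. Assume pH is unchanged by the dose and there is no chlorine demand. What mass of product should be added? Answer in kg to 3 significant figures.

[OCl⁻]/[HOCl] = 10^(pH − pKa) = 10^(7.82 − 7.52) = 1.995; fraction as HOCl = 1/(1 + 1.995) = 0.3339.
Free chlorine required for 2.01 ppm HOCl: 2.01 / 0.3339 = 6.02 ppm.
FC to add: 6.02 − 0 = 6.02 mg/L as Cl₂.
Cl₂ equivalent: 6.02 mg/L × 762,000 L = 4588 g.
Product at 59.1% available Cl: 4588 / 0.591 = 7762 g.

7.76 kg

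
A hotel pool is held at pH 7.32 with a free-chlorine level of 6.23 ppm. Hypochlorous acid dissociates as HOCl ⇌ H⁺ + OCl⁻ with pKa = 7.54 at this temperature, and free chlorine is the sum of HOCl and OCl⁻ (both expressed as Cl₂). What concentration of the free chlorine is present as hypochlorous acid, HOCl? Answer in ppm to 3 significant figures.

[OCl⁻]/[HOCl] = 10^(pH − pKa) = 10^(7.32 − 7.54) = 10^-0.22 = 0.6026.
Fraction as HOCl = 1 / (1 + 0.6026) = 0.624.
HOCl = 0.624 × 6.23 ppm = 3.888 ppm.

3.89 ppm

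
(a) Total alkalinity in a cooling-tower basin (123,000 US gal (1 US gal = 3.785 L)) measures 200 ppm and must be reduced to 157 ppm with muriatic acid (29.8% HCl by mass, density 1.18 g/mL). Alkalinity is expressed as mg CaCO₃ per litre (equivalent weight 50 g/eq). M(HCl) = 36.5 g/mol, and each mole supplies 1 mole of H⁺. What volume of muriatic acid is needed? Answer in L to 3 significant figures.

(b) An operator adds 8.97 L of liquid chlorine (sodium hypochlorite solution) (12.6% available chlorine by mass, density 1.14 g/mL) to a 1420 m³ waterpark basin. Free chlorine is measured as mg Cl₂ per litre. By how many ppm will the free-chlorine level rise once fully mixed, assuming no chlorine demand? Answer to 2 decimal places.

(a) Volume: 123,000 US gal × 3.785 L/gal = 465,555 L.
(a) Alkalinity to neutralize: (200 − 157) = 43 mg/L as CaCO₃ × 465,555 L = 20,020 g as CaCO₃.
(a) Equivalents of H⁺ required: 20,020 ÷ 50 g/eq = 400.4 eq = 400.4 mol HCl.
(a) Mass of HCl: 400.4 × 36.5 = 14,610 g.
(a) Mass of 29.8% solution: 14,610 / 0.298 = 49,040 g.
(a) Volume: 49,040 g ÷ 1.18 g/mL = 41,560 mL.

(b) Volume: 1420 m³ = 1,420,000 L.
(b) Mass of solution: 8.97 L × 1000 mL/L × 1.14 g/mL = 10,230 g.
(b) Available chlorine delivered: 10,230 g × 0.126 = 1288 g as Cl₂.
(b) Concentration rise: 1288 g / 1,420,000 L = 0.9074 mg/L = 0.91 ppm.

(a) 41.6 L; (b) 0.91 ppm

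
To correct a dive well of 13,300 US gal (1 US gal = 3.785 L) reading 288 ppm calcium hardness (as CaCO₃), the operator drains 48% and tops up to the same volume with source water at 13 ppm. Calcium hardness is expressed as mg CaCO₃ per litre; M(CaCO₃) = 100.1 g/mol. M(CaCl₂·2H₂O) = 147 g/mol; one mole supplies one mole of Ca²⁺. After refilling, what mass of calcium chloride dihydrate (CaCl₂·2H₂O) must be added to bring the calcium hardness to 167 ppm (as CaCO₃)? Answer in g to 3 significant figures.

813 g

Volume: 13,300 US gal × 3.785 L/gal = 50,340 L.
After draining 48% and refilling: 288 × 0.52 + 13 × 0.48 = 156 ppm.
Deficit to target: 167 − 156 = 11 mg/L.
As CaCO₃: 11 mg/L × 50,340 L = 553.7 g; ÷ 100.1 = 5.532 mol Ca²⁺.
Mass: 5.532 × 147 = 813.2 g.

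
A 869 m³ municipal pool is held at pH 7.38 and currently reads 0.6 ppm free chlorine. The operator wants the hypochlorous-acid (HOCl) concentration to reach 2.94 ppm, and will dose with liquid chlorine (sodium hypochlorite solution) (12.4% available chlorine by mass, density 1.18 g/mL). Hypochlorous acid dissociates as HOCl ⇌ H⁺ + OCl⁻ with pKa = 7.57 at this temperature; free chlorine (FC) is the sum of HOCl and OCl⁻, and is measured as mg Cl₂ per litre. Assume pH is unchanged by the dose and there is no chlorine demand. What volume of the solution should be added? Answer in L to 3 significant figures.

Volume: 869 m³ = 869,000 L.
[OCl⁻]/[HOCl] = 10^(pH − pKa) = 10^(7.38 − 7.57) = 0.6457; fraction as HOCl = 1/(1 + 0.6457) = 0.6077.
Free chlorine required for 2.94 ppm HOCl: 2.94 / 0.6077 = 4.838 ppm.
FC to add: 4.838 − 0.6 = 4.238 mg/L as Cl₂.
Cl₂ equivalent: 4.238 mg/L × 869,000 L = 3683 g.
Product at 12.4% available Cl: 3683 / 0.124 = 29,700 g.
Volume: 29,700 g ÷ 1.18 g/mL = 25,170 mL.

25.2 L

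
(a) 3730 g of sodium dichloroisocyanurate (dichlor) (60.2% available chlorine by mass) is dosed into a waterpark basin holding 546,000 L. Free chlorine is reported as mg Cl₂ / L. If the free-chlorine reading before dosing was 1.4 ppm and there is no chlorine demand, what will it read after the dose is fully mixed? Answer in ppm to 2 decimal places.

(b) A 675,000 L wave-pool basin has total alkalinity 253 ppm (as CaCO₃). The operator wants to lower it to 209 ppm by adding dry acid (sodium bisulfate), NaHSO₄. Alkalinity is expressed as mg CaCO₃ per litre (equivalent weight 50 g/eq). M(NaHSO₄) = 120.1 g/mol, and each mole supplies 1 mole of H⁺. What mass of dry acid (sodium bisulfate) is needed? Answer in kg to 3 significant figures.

(a) Available chlorine delivered: 3730 g × 0.602 = 2245 g as Cl₂.
(a) Concentration rise: 2245 g / 546,000 L = 4.113 mg/L = 4.11 ppm.
(a) Final FC: 1.4 + 4.11 = 5.51 ppm.

(b) Alkalinity to neutralize: (253 − 209) = 44 mg/L as CaCO₃ × 675,000 L = 29,700 g as CaCO₃.
(b) Equivalents of H⁺ required: 29,700 ÷ 50 g/eq = 594 eq = 594 mol NaHSO₄.
(b) Mass of NaHSO₄: 594 × 120.1 = 71,340 g.

(a) 5.51 ppm; (b) 71.3 kg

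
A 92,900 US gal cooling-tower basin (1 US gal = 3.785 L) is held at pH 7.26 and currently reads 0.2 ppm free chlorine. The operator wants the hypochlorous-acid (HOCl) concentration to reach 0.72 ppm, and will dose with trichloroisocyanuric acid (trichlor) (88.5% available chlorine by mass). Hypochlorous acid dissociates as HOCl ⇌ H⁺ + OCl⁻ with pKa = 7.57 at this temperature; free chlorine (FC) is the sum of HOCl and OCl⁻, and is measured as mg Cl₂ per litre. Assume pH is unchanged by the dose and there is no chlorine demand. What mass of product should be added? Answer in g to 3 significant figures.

Volume: 92,900 US gal × 3.785 L/gal = 351,626 L.
[OCl⁻]/[HOCl] = 10^(pH − pKa) = 10^(7.26 − 7.57) = 0.4898; fraction as HOCl = 1/(1 + 0.4898) = 0.6712.
Free chlorine required for 0.72 ppm HOCl: 0.72 / 0.6712 = 1.073 ppm.
FC to add: 1.073 − 0.2 = 0.8726 mg/L as Cl₂.
Cl₂ equivalent: 0.8726 mg/L × 351,626 L = 306.8 g.
Product at 88.5% available Cl: 306.8 / 0.885 = 346.7 g.

347 g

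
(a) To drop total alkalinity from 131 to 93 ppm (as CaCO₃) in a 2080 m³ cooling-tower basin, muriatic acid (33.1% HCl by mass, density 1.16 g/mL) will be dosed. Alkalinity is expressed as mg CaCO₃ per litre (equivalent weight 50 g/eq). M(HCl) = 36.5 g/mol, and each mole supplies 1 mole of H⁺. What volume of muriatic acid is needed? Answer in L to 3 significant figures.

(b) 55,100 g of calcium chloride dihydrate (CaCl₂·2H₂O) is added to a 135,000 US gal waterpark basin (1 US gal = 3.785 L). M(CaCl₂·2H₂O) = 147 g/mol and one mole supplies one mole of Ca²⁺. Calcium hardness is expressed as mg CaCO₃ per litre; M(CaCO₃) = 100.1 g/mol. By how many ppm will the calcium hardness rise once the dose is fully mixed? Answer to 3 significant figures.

(a) 150 L; (b) 73.4 ppm

(a) Volume: 2080 m³ = 2,080,000 L.
(a) Alkalinity to neutralize: (131 − 93) = 38 mg/L as CaCO₃ × 2,080,000 L = 79,040 g as CaCO₃.
(a) Equivalents of H⁺ required: 79,040 ÷ 50 g/eq = 1581 eq = 1581 mol HCl.
(a) Mass of HCl: 1581 × 36.5 = 57,700 g.
(a) Mass of 33.1% solution: 57,700 / 0.331 = 174,300 g.
(a) Volume: 174,300 g ÷ 1.16 g/mL = 150,300 mL.

(b) Volume: 135,000 US gal × 3.785 L/gal = 510,975 L.
(b) Moles of Ca²⁺: 55,100 g ÷ 147 g/mol = 374.8 mol.
(b) As CaCO₃: 374.8 mol × 100.1 g/mol = 37,520 g.
(b) Rise: 37,520 g / 510,975 L × 1000 = 73.43 mg/L.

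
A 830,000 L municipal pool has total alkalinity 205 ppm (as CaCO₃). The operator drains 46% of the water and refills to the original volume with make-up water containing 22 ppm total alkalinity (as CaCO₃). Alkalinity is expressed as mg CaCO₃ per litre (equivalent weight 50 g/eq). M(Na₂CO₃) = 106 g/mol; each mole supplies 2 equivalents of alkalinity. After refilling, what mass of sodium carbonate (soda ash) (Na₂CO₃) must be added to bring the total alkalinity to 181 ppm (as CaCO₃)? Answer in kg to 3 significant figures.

After draining 46% and refilling: 205 × 0.54 + 22 × 0.46 = 120.82 ppm.
Deficit to target: 181 − 120.82 = 60.18 mg/L.
As CaCO₃: 60.18 mg/L × 830,000 L = 49,950 g; ÷ 50 g/eq ÷ 2 = 499.5 mol Na₂CO₃.
Mass: 499.5 × 106 = 52,950 g.

52.9 kg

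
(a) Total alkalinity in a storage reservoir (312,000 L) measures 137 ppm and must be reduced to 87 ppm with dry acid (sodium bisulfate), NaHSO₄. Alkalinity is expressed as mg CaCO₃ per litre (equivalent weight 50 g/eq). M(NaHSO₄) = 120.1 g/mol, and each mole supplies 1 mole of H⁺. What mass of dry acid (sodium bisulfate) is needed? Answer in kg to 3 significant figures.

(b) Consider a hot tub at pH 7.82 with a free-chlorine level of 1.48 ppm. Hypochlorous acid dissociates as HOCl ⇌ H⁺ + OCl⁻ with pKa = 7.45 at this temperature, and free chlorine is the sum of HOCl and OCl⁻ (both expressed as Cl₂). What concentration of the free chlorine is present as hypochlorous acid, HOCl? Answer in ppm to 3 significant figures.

(a) 37.5 kg; (b) 0.443 ppm

(a) Alkalinity to neutralize: (137 − 87) = 50 mg/L as CaCO₃ × 312,000 L = 15,600 g as CaCO₃.
(a) Equivalents of H⁺ required: 15,600 ÷ 50 g/eq = 312 eq = 312 mol NaHSO₄.
(a) Mass of NaHSO₄: 312 × 120.1 = 37,470 g.

(b) [OCl⁻]/[HOCl] = 10^(pH − pKa) = 10^(7.82 − 7.45) = 10^0.37 = 2.344.
(b) Fraction as HOCl = 1 / (1 + 2.344) = 0.299.
(b) HOCl = 0.299 × 1.48 ppm = 0.4426 ppm.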